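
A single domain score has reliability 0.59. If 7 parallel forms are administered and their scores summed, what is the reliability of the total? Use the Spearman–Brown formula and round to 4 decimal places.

ρ_k = kρ / (1 + (k−1)ρ) = 7·0.59 / (1 + 6·0.59) = 4.130 / 4.540 = 0.9097.

0.9097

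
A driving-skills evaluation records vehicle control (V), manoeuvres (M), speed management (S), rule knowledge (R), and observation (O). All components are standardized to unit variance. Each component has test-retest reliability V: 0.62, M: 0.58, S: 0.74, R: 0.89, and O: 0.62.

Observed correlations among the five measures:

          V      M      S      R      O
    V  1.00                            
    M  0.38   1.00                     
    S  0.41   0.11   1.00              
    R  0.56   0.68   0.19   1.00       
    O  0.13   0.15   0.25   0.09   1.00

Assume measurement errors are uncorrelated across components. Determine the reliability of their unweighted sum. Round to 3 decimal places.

Var(V+M+S+R+O) = 5 + 2·[0.38 + 0.41 + 0.56 + 0.13 + 0.11 + 0.68 + 0.15 + 0.19 + 0.25 + 0.09] = 5 + 5.9 = 10.9.
With uncorrelated errors the cross-covariances are all true-score covariance, so they carry over unchanged; only the diagonal terms shrink to ρᵢσᵢ².
True-score variance = [0.62 + 0.58 + 0.74 + 0.89 + 0.62] + 5.9 = 3.45 + 5.9 = 9.35.
Reliability = 9.35 / 10.9 = 0.858.

0.858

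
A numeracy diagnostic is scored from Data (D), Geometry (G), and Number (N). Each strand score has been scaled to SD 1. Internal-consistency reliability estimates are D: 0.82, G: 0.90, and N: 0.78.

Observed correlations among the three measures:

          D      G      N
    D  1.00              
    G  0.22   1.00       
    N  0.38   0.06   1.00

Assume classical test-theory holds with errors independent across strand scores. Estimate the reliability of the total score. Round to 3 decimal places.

Var(D+G+N) = 3 + 2·[0.22 + 0.38 + 0.06] = 3 + 1.32 = 4.32.
With uncorrelated errors the cross-covariances are all true-score covariance, so they carry over unchanged; only the diagonal terms shrink to ρᵢσᵢ².
True-score variance = [0.82 + 0.90 + 0.78] + 1.32 = 2.5 + 1.32 = 3.82.
Reliability = 3.82 / 4.32 = 0.884.

0.884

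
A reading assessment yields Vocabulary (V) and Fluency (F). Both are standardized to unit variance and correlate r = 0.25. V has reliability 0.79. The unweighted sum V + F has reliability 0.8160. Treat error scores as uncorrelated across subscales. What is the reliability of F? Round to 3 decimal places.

0.750

Var(V+F) = 2 + 2·0.25 = 2.500.
True-score variance = ρ_V + ρ_F + 2·0.25, so 0.8160 = (0.79 + ρ_F + 0.50) / 2.500.
ρ_F = 0.8160·2.500 − 0.79 − 0.50 = 0.750.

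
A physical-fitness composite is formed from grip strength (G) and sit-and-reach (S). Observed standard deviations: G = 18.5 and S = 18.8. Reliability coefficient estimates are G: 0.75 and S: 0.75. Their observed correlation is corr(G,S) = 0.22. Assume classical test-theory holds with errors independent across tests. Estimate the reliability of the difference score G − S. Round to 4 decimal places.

Var(G−S) = 18.5² + 18.8² − 2·18.5·18.8·0.22 = 695.69 − 153.032 = 542.658.
Because errors are independent across components, Cov(Tᵢ,Tⱼ) = Cov(Xᵢ,Xⱼ); the off-diagonal part of the true-score variance is the same as above.
True-score variance = [18.5²·0.75 + 18.8²·0.75] − 153.032 = 521.768 − 153.032 = 368.736.
Reliability = 368.736 / 542.658 = 0.6795.

0.6795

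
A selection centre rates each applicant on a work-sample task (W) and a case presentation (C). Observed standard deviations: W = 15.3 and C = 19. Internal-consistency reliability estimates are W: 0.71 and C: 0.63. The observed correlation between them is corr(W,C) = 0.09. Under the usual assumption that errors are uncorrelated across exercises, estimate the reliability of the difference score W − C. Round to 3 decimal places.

0.629

Var(W−C) = 15.3² + 19² − 2·15.3·19·0.09 = 595.09 − 52.326 = 542.764.
Under uncorrelated errors the observed covariances equal the true-score covariances, so only the own-variance terms attenuate.
True-score variance = [15.3²·0.71 + 19²·0.63] − 52.326 = 393.634 − 52.326 = 341.308.
Reliability = 341.308 / 542.764 = 0.629.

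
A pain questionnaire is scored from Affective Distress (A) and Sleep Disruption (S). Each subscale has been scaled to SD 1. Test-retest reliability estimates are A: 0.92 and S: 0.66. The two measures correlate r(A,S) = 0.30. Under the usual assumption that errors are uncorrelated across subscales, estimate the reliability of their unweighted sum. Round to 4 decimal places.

Var(A+S) = 2 + 2·[0.30] = 2 + 0.6 = 2.6.
Under uncorrelated errors the observed covariances equal the true-score covariances, so only the own-variance terms attenuate.
True-score variance = [0.92 + 0.66] + 0.6 = 1.58 + 0.6 = 2.18.
Reliability = 2.18 / 2.6 = 0.8385.

0.8385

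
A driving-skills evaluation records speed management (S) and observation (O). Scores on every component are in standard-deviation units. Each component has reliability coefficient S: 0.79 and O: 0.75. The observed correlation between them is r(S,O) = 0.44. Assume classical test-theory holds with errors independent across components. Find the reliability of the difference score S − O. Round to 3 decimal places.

Var(S−O) = 1 + 1 − 2·0.44 = 2 − 0.88 = 1.12.
With uncorrelated errors the cross-covariances are all true-score covariance, so they carry over unchanged; only the diagonal terms shrink to ρᵢσᵢ².
True-score variance = [0.79 + 0.75] − 0.88 = 1.54 − 0.88 = 0.66.
Reliability = 0.66 / 1.12 = 0.589.

0.589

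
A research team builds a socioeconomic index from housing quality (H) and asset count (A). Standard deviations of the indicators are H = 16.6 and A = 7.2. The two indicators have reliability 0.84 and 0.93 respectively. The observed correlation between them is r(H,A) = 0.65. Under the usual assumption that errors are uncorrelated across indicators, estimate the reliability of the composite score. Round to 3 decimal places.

Var(H+A) = 16.6² + 7.2² + 2·[16.6·7.2·0.65] = 327.4 + 155.376 = 482.776.
Because errors are independent across components, Cov(Tᵢ,Tⱼ) = Cov(Xᵢ,Xⱼ); the off-diagonal part of the true-score variance is the same as above.
True-score variance = [16.6²·0.84 + 7.2²·0.93] + 155.376 = 279.682 + 155.376 = 435.058.
Reliability = 435.058 / 482.776 = 0.901.

0.901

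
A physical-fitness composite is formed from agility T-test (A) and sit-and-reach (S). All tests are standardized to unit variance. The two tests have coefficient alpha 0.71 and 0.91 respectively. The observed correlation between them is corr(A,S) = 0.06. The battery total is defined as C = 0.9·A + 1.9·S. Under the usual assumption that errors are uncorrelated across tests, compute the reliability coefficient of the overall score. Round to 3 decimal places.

0.879

Var(C) = 0.9² + 1.9² + 2·[1.71·0.06] = 4.42 + 0.2052 = 4.6252.
Under uncorrelated errors the observed covariances equal the true-score covariances, so only the own-variance terms attenuate.
True-score variance = [0.9²·0.71 + 1.9²·0.91] + 0.2052 = 3.8602 + 0.2052 = 4.0654.
Reliability = 4.0654 / 4.6252 = 0.879.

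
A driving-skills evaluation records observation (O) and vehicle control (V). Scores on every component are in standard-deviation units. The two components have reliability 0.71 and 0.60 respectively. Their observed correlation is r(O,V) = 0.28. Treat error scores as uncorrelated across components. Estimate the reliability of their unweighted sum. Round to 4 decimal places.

Var(O+V) = 2 + 2·[0.28] = 2 + 0.56 = 2.56.
Under uncorrelated errors the observed covariances equal the true-score covariances, so only the own-variance terms attenuate.
True-score variance = [0.71 + 0.60] + 0.56 = 1.31 + 0.56 = 1.87.
Reliability = 1.87 / 2.56 = 0.7305.

0.7305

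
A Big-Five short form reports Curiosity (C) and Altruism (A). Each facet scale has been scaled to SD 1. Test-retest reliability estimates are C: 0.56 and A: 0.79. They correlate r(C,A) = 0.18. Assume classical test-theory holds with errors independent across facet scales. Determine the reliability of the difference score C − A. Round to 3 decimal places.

0.604

Var(C−A) = 1 + 1 − 2·0.18 = 2 − 0.36 = 1.64.
Because errors are independent across components, Cov(Tᵢ,Tⱼ) = Cov(Xᵢ,Xⱼ); the off-diagonal part of the true-score variance is the same as above.
True-score variance = [0.56 + 0.79] − 0.36 = 1.35 − 0.36 = 0.99.
Reliability = 0.99 / 1.64 = 0.604.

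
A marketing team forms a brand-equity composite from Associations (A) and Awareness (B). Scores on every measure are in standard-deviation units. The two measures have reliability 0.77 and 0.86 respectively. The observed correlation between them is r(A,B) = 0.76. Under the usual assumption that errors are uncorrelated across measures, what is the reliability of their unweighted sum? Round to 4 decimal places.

Var(A+B) = 2 + 2·[0.76] = 2 + 1.52 = 3.52.
Under uncorrelated errors the observed covariances equal the true-score covariances, so only the own-variance terms attenuate.
True-score variance = [0.77 + 0.86] + 1.52 = 1.63 + 1.52 = 3.15.
Reliability = 3.15 / 3.52 = 0.8949.

0.8949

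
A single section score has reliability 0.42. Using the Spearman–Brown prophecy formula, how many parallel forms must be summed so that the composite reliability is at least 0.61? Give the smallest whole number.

3

k ≥ ρ*(1−ρ₁)/(ρ₁(1−ρ*)) = 0.61·0.58 / (0.42·0.39) = 2.160.
Smallest integer k = 3.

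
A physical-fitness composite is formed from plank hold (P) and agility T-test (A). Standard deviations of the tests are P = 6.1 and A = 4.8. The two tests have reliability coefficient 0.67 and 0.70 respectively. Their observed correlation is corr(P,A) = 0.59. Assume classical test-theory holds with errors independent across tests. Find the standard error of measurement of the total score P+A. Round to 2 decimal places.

4.38

Var(total) = 60.25 + 34.5504 = 94.8004.
True-score variance = 41.0587 + 34.5504 = 75.6091, so reliability = 0.7976.
Error variance = 94.8004 − 75.6091 = 19.1913; SEM = √19.1913 = 4.38.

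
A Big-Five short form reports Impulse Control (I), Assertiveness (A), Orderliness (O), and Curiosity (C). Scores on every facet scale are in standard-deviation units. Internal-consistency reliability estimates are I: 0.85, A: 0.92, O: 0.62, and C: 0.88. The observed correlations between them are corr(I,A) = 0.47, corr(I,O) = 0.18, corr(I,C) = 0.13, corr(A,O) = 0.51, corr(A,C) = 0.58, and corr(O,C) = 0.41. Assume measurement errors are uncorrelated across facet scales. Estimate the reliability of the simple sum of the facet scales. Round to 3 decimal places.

Var(I+A+O+C) = 4 + 2·[0.47 + 0.18 + 0.13 + 0.51 + 0.58 + 0.41] = 4 + 4.56 = 8.56.
Because errors are independent across components, Cov(Tᵢ,Tⱼ) = Cov(Xᵢ,Xⱼ); the off-diagonal part of the true-score variance is the same as above.
True-score variance = [0.85 + 0.92 + 0.62 + 0.88] + 4.56 = 3.27 + 4.56 = 7.83.
Reliability = 7.83 / 8.56 = 0.915.

0.915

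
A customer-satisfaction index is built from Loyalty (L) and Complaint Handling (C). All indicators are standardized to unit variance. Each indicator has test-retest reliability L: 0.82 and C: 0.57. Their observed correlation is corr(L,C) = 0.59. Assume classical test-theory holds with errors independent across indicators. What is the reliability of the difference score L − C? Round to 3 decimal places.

0.256

Var(L−C) = 1 + 1 − 2·0.59 = 2 − 1.18 = 0.82.
Under uncorrelated errors the observed covariances equal the true-score covariances, so only the own-variance terms attenuate.
True-score variance = [0.82 + 0.57] − 1.18 = 1.39 − 1.18 = 0.21.
Reliability = 0.21 / 0.82 = 0.256.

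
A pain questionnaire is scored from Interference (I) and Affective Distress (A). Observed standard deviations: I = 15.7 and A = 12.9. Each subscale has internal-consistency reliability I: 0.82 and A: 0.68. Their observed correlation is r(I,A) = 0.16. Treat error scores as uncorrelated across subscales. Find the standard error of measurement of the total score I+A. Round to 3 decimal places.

Var(total) = 412.9 + 64.8096 = 477.71.
True-score variance = 315.281 + 64.8096 = 380.09, so reliability = 0.7957.
Error variance = 477.71 − 380.09 = 97.6194; SEM = √97.6194 = 9.880.

9.880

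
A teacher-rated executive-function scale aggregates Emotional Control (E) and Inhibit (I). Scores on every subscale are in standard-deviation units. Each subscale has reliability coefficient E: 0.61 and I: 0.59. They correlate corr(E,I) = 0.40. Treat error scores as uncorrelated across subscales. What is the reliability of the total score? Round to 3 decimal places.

0.714

Var(E+I) = 2 + 2·[0.40] = 2 + 0.8 = 2.8.
With uncorrelated errors the cross-covariances are all true-score covariance, so they carry over unchanged; only the diagonal terms shrink to ρᵢσᵢ².
True-score variance = [0.61 + 0.59] + 0.8 = 1.2 + 0.8 = 2.
Reliability = 2 / 2.8 = 0.714.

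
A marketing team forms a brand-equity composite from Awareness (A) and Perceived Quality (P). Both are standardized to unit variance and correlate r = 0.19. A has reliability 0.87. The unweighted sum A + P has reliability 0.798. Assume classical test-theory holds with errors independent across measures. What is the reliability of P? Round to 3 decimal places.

0.649

Var(A+P) = 2 + 2·0.19 = 2.380.
True-score variance = ρ_A + ρ_P + 2·0.19, so 0.798 = (0.87 + ρ_P + 0.38) / 2.380.
ρ_P = 0.798·2.380 − 0.87 − 0.38 = 0.649.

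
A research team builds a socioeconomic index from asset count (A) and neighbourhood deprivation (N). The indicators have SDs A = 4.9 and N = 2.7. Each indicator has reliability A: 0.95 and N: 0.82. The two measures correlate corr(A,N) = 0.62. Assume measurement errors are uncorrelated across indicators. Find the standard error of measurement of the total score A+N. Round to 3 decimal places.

1.585

Var(total) = 31.3 + 16.4052 = 47.7052.
True-score variance = 28.7873 + 16.4052 = 45.1925, so reliability = 0.9473.
Error variance = 47.7052 − 45.1925 = 2.5127; SEM = √2.5127 = 1.585.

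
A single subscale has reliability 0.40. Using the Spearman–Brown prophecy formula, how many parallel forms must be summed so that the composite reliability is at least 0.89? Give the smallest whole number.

13

k ≥ ρ*(1−ρ₁)/(ρ₁(1−ρ*)) = 0.89·0.60 / (0.40·0.11) = 12.136.
Smallest integer k = 13.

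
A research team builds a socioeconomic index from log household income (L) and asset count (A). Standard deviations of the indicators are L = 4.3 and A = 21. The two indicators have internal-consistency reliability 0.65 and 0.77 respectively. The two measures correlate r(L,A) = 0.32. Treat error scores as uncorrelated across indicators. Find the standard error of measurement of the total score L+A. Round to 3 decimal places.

Var(total) = 459.49 + 57.792 = 517.282.
True-score variance = 351.589 + 57.792 = 409.38, so reliability = 0.7914.
Error variance = 517.282 − 409.38 = 107.902; SEM = √107.902 = 10.388.

10.388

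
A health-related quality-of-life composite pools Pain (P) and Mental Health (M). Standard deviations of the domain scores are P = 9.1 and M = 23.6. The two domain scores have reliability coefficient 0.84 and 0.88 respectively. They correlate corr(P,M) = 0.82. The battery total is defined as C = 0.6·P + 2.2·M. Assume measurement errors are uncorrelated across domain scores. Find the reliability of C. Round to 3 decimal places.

0.897

Var(C) = 0.6²·9.1² + 2.2²·23.6² + 2·[1.32·9.1·23.6·0.82] = 2725.5 + 464.912 = 3190.41.
Under uncorrelated errors the observed covariances equal the true-score covariances, so only the own-variance terms attenuate.
True-score variance = [0.6²·9.1²·0.84 + 2.2²·23.6²·0.88] + 464.912 = 2397.25 + 464.912 = 2862.16.
Reliability = 2862.16 / 3190.41 = 0.897.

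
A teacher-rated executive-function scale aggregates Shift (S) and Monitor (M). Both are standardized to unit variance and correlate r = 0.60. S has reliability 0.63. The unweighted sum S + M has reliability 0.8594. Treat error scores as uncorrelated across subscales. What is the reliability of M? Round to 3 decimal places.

0.920

Var(S+M) = 2 + 2·0.60 = 3.200.
True-score variance = ρ_S + ρ_M + 2·0.60, so 0.8594 = (0.63 + ρ_M + 1.20) / 3.200.
ρ_M = 0.8594·3.200 − 0.63 − 1.20 = 0.920.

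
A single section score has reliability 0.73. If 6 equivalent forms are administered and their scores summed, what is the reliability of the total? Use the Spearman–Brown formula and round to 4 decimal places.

ρ_k = kρ / (1 + (k−1)ρ) = 6·0.73 / (1 + 5·0.73) = 4.380 / 4.650 = 0.9419.

0.9419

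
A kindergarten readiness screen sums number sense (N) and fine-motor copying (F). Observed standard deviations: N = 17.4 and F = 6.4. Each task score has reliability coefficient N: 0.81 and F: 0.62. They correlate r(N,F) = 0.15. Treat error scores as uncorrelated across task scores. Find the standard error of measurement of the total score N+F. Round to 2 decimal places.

Var(total) = 343.72 + 33.408 = 377.128.
True-score variance = 270.631 + 33.408 = 304.039, so reliability = 0.8062.
Error variance = 377.128 − 304.039 = 73.0892; SEM = √73.0892 = 8.55.

8.55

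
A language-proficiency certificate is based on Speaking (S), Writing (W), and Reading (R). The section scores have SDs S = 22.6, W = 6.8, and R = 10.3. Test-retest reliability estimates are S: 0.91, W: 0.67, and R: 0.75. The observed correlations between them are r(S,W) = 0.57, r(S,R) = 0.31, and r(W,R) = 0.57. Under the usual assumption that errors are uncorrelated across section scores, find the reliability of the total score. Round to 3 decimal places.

0.917

Var(S+W+R) = 22.6² + 6.8² + 10.3² + 2·[22.6·6.8·0.57 + 22.6·10.3·0.31 + 6.8·10.3·0.57] = 663.09 + 399.364 = 1062.45.
With uncorrelated errors the cross-covariances are all true-score covariance, so they carry over unchanged; only the diagonal terms shrink to ρᵢσᵢ².
True-score variance = [22.6²·0.91 + 6.8²·0.67 + 10.3²·0.75] + 399.364 = 575.34 + 399.364 = 974.704.
Reliability = 974.704 / 1062.45 = 0.917.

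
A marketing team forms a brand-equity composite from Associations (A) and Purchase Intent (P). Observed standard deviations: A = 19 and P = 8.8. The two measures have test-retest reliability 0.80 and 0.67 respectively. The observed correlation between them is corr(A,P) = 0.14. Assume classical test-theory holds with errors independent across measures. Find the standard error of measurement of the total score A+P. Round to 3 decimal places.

9.887

Var(total) = 438.44 + 46.816 = 485.256.
True-score variance = 340.685 + 46.816 = 387.501, so reliability = 0.7985.
Error variance = 485.256 − 387.501 = 97.7552; SEM = √97.7552 = 9.887.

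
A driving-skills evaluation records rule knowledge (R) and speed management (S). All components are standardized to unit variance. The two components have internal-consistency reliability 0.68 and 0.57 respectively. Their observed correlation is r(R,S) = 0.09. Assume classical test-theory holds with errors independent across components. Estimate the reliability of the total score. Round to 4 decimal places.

0.6560

Var(R+S) = 2 + 2·[0.09] = 2 + 0.18 = 2.18.
Under uncorrelated errors the observed covariances equal the true-score covariances, so only the own-variance terms attenuate.
True-score variance = [0.68 + 0.57] + 0.18 = 1.25 + 0.18 = 1.43.
Reliability = 1.43 / 2.18 = 0.6560.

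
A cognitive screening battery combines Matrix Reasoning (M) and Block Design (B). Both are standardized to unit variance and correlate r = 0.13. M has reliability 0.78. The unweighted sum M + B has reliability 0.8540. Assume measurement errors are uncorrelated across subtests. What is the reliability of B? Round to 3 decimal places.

0.890

Var(M+B) = 2 + 2·0.13 = 2.260.
True-score variance = ρ_M + ρ_B + 2·0.13, so 0.8540 = (0.78 + ρ_B + 0.26) / 2.260.
ρ_B = 0.8540·2.260 − 0.78 − 0.26 = 0.890.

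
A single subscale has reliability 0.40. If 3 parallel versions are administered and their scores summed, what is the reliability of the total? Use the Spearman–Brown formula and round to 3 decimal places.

0.667

ρ_k = kρ / (1 + (k−1)ρ) = 3·0.40 / (1 + 2·0.40) = 1.200 / 1.800 = 0.667.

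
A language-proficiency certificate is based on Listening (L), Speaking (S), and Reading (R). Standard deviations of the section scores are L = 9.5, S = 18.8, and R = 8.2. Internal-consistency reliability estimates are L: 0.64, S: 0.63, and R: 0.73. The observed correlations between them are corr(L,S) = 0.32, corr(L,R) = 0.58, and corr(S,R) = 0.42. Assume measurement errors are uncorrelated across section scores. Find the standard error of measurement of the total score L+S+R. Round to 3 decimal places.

Var(total) = 510.93 + 334.162 = 845.092.
True-score variance = 329.512 + 334.162 = 663.675, so reliability = 0.7853.
Error variance = 845.092 − 663.675 = 181.418; SEM = √181.418 = 13.469.

13.469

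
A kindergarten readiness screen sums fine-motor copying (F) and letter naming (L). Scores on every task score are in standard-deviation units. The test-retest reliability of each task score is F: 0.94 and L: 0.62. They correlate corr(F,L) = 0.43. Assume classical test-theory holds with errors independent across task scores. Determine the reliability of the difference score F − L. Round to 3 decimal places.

Var(F−L) = 1 + 1 − 2·0.43 = 2 − 0.86 = 1.14.
Because errors are independent across components, Cov(Tᵢ,Tⱼ) = Cov(Xᵢ,Xⱼ); the off-diagonal part of the true-score variance is the same as above.
True-score variance = [0.94 + 0.62] − 0.86 = 1.56 − 0.86 = 0.7.
Reliability = 0.7 / 1.14 = 0.614.

0.614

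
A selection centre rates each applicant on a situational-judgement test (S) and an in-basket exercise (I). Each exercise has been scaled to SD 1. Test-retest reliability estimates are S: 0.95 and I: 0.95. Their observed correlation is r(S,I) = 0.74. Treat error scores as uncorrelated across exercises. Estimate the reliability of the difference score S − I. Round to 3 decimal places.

Var(S−I) = 1 + 1 − 2·0.74 = 2 − 1.48 = 0.52.
With uncorrelated errors the cross-covariances are all true-score covariance, so they carry over unchanged; only the diagonal terms shrink to ρᵢσᵢ².
True-score variance = [0.95 + 0.95] − 1.48 = 1.9 − 1.48 = 0.42.
Reliability = 0.42 / 0.52 = 0.808.

0.808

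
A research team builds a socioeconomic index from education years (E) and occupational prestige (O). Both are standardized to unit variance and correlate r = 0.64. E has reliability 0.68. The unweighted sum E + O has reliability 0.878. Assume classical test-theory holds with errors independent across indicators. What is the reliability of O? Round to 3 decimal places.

Var(E+O) = 2 + 2·0.64 = 3.280.
True-score variance = ρ_E + ρ_O + 2·0.64, so 0.878 = (0.68 + ρ_O + 1.28) / 3.280.
ρ_O = 0.878·3.280 − 0.68 − 1.28 = 0.920.

0.920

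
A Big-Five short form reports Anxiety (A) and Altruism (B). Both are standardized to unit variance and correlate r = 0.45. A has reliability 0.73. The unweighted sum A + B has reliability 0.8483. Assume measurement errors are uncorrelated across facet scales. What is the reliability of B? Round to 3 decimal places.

Var(A+B) = 2 + 2·0.45 = 2.900.
True-score variance = ρ_A + ρ_B + 2·0.45, so 0.8483 = (0.73 + ρ_B + 0.90) / 2.900.
ρ_B = 0.8483·2.900 − 0.73 − 0.90 = 0.830.

0.830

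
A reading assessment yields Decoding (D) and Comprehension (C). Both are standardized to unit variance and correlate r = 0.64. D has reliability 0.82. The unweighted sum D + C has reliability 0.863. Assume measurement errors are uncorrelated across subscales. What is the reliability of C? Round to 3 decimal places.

Var(D+C) = 2 + 2·0.64 = 3.280.
True-score variance = ρ_D + ρ_C + 2·0.64, so 0.863 = (0.82 + ρ_C + 1.28) / 3.280.
ρ_C = 0.863·3.280 − 0.82 − 1.28 = 0.731.

0.731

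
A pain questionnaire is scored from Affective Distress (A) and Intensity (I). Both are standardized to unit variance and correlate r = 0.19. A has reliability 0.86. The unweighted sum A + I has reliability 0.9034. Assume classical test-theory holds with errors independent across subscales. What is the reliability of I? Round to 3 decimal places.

Var(A+I) = 2 + 2·0.19 = 2.380.
True-score variance = ρ_A + ρ_I + 2·0.19, so 0.9034 = (0.86 + ρ_I + 0.38) / 2.380.
ρ_I = 0.9034·2.380 − 0.86 − 0.38 = 0.910.

0.910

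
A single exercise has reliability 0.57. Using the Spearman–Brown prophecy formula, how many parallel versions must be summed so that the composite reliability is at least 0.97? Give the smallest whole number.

25

k ≥ ρ*(1−ρ₁)/(ρ₁(1−ρ*)) = 0.97·0.43 / (0.57·0.03) = 24.392.
Smallest integer k = 25.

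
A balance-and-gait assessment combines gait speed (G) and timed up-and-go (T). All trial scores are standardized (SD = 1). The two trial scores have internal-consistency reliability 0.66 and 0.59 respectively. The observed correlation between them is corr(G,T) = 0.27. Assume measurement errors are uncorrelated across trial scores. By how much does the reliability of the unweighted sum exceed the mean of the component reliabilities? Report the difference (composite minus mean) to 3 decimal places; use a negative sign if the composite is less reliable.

Var(sum) = 2 + 0.54 = 2.54; true-score variance = 1.25 + 0.54 = 1.79; composite reliability = 0.7047.
Mean component reliability = 0.6250.
Difference = 0.7047 − 0.6250 = 0.080.

0.080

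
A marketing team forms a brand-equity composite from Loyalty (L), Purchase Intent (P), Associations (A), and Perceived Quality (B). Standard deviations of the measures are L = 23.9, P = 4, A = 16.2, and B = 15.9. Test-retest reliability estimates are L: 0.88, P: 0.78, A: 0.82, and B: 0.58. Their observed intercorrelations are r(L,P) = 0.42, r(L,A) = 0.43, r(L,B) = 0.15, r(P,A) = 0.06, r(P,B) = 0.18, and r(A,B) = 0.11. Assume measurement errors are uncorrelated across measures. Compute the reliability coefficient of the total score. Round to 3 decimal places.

0.869

Var(L+P+A+B) = 23.9² + 4² + 16.2² + 15.9² + 2·[23.9·4·0.42 + 23.9·16.2·0.43 + 23.9·15.9·0.15 + 4·16.2·0.06 + 4·15.9·0.18 + 16.2·15.9·0.11] = 1102.46 + 614.621 = 1717.08.
Because errors are independent across components, Cov(Tᵢ,Tⱼ) = Cov(Xᵢ,Xⱼ); the off-diagonal part of the true-score variance is the same as above.
True-score variance = [23.9²·0.88 + 4²·0.78 + 16.2²·0.82 + 15.9²·0.58] + 614.621 = 876.975 + 614.621 = 1491.6.
Reliability = 1491.6 / 1717.08 = 0.869.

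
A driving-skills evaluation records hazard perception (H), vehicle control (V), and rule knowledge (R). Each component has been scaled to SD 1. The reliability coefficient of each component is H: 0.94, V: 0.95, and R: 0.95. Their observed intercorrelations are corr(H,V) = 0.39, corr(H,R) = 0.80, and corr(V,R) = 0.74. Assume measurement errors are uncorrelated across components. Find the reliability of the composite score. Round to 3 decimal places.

0.977

Var(H+V+R) = 3 + 2·[0.39 + 0.80 + 0.74] = 3 + 3.86 = 6.86.
Under uncorrelated errors the observed covariances equal the true-score covariances, so only the own-variance terms attenuate.
True-score variance = [0.94 + 0.95 + 0.95] + 3.86 = 2.84 + 3.86 = 6.7.
Reliability = 6.7 / 6.86 = 0.977.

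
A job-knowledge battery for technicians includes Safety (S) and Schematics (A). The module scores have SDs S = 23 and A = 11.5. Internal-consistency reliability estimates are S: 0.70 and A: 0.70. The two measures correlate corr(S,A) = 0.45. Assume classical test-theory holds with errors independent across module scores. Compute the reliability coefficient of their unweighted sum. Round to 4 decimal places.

Var(S+A) = 23² + 11.5² + 2·[23·11.5·0.45] = 661.25 + 238.05 = 899.3.
With uncorrelated errors the cross-covariances are all true-score covariance, so they carry over unchanged; only the diagonal terms shrink to ρᵢσᵢ².
True-score variance = [23²·0.70 + 11.5²·0.70] + 238.05 = 462.875 + 238.05 = 700.925.
Reliability = 700.925 / 899.3 = 0.7794.

0.7794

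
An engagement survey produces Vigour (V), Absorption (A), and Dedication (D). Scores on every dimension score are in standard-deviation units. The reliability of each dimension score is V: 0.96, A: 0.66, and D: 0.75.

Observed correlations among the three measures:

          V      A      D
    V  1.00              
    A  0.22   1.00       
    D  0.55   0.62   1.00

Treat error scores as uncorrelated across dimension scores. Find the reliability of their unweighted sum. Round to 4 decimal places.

Var(V+A+D) = 3 + 2·[0.22 + 0.55 + 0.62] = 3 + 2.78 = 5.78.
Because errors are independent across components, Cov(Tᵢ,Tⱼ) = Cov(Xᵢ,Xⱼ); the off-diagonal part of the true-score variance is the same as above.
True-score variance = [0.96 + 0.66 + 0.75] + 2.78 = 2.37 + 2.78 = 5.15.
Reliability = 5.15 / 5.78 = 0.8910.

0.8910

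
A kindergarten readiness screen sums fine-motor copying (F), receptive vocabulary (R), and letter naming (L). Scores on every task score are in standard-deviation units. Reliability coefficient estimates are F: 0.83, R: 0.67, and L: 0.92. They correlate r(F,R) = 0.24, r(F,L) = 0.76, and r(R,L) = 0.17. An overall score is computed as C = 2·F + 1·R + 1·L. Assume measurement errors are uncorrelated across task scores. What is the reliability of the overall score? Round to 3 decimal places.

0.895

Var(C) = 2² + 1 + 1 + 2·[2·0.24 + 2·0.76 + 0.17] = 6 + 4.34 = 10.34.
Because errors are independent across components, Cov(Tᵢ,Tⱼ) = Cov(Xᵢ,Xⱼ); the off-diagonal part of the true-score variance is the same as above.
True-score variance = [2²·0.83 + 0.67 + 0.92] + 4.34 = 4.91 + 4.34 = 9.25.
Reliability = 9.25 / 10.34 = 0.895.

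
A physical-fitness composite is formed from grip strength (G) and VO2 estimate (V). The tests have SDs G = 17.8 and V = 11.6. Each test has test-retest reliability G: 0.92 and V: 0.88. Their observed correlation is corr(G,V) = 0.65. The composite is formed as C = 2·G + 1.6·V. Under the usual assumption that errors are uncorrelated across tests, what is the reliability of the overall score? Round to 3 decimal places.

Var(C) = 2²·17.8² + 1.6²·11.6² + 2·[3.2·17.8·11.6·0.65] = 1611.83 + 858.957 = 2470.79.
Because errors are independent across components, Cov(Tᵢ,Tⱼ) = Cov(Xᵢ,Xⱼ); the off-diagonal part of the true-score variance is the same as above.
True-score variance = [2²·17.8²·0.92 + 1.6²·11.6²·0.88] + 858.957 = 1469.11 + 858.957 = 2328.06.
Reliability = 2328.06 / 2470.79 = 0.942.

0.942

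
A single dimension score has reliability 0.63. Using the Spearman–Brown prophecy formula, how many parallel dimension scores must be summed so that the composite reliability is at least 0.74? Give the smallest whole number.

2

k ≥ ρ*(1−ρ₁)/(ρ₁(1−ρ*)) = 0.74·0.37 / (0.63·0.26) = 1.672.
Smallest integer k = 2.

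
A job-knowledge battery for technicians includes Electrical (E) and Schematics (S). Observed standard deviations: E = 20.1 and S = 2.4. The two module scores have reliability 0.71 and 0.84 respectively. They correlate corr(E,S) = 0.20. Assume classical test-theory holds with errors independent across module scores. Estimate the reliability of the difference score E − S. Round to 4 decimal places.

0.6976

Var(E−S) = 20.1² + 2.4² − 2·20.1·2.4·0.20 = 409.77 − 19.296 = 390.474.
With uncorrelated errors the cross-covariances are all true-score covariance, so they carry over unchanged; only the diagonal terms shrink to ρᵢσᵢ².
True-score variance = [20.1²·0.71 + 2.4²·0.84] − 19.296 = 291.685 − 19.296 = 272.389.
Reliability = 272.389 / 390.474 = 0.6976.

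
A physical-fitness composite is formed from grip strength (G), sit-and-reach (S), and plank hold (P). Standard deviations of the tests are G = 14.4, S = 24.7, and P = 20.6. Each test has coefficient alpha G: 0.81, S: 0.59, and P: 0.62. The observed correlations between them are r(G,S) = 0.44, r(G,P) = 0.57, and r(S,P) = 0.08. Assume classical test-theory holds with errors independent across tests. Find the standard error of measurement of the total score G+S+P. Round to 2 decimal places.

21.23

Var(total) = 1241.81 + 732.579 = 1974.39.
True-score variance = 791.018 + 732.579 = 1523.6, so reliability = 0.7717.
Error variance = 1974.39 − 1523.6 = 450.792; SEM = √450.792 = 21.23.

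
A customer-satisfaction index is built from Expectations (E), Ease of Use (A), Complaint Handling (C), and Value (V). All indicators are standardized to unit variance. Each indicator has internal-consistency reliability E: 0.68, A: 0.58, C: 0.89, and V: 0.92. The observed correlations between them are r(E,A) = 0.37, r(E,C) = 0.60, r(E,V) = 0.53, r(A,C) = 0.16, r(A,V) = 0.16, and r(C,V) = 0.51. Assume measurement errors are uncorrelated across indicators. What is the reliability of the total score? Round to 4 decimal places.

0.8926

Var(E+A+C+V) = 4 + 2·[0.37 + 0.60 + 0.53 + 0.16 + 0.16 + 0.51] = 4 + 4.66 = 8.66.
Because errors are independent across components, Cov(Tᵢ,Tⱼ) = Cov(Xᵢ,Xⱼ); the off-diagonal part of the true-score variance is the same as above.
True-score variance = [0.68 + 0.58 + 0.89 + 0.92] + 4.66 = 3.07 + 4.66 = 7.73.
Reliability = 7.73 / 8.66 = 0.8926.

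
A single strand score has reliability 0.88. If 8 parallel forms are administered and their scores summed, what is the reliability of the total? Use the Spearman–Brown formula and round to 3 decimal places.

0.983

ρ_k = kρ / (1 + (k−1)ρ) = 8·0.88 / (1 + 7·0.88) = 7.040 / 7.160 = 0.983.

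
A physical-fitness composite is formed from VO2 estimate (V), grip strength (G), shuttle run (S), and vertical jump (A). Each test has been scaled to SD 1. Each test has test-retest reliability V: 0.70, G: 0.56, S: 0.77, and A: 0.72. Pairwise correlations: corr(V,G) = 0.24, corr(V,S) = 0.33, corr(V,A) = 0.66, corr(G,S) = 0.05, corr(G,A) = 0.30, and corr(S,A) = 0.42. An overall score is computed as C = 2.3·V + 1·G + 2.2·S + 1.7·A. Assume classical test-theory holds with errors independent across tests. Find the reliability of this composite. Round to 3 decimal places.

0.859

Var(C) = 2.3² + 1 + 2.2² + 1.7² + 2·[2.3·0.24 + 5.06·0.33 + 3.91·0.66 + 2.2·0.05 + 1.7·0.30 + 3.74·0.42] = 14.02 + 13.9864 = 28.0064.
With uncorrelated errors the cross-covariances are all true-score covariance, so they carry over unchanged; only the diagonal terms shrink to ρᵢσᵢ².
True-score variance = [2.3²·0.70 + 0.56 + 2.2²·0.77 + 1.7²·0.72] + 13.9864 = 10.0706 + 13.9864 = 24.057.
Reliability = 24.057 / 28.0064 = 0.859.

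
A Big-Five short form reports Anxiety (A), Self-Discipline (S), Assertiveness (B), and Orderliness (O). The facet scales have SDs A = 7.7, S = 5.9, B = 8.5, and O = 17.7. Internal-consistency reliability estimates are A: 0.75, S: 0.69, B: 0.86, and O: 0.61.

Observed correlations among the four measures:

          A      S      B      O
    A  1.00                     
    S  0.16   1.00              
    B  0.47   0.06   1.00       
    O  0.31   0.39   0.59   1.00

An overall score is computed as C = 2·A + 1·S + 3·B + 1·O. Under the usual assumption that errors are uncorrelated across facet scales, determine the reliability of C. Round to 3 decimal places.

Var(C) = 2²·7.7² + 5.9² + 3²·8.5² + 17.7² + 2·[2·7.7·5.9·0.16 + 6·7.7·8.5·0.47 + 2·7.7·17.7·0.31 + 3·5.9·8.5·0.06 + 5.9·17.7·0.39 + 3·8.5·17.7·0.59] = 1235.51 + 1199.32 = 2434.83.
Under uncorrelated errors the observed covariances equal the true-score covariances, so only the own-variance terms attenuate.
True-score variance = [2²·7.7²·0.75 + 5.9²·0.69 + 3²·8.5²·0.86 + 17.7²·0.61] + 1199.32 = 952.211 + 1199.32 = 2151.53.
Reliability = 2151.53 / 2434.83 = 0.884.

0.884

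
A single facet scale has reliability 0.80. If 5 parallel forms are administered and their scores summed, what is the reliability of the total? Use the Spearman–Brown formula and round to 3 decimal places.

0.952

ρ_k = kρ / (1 + (k−1)ρ) = 5·0.80 / (1 + 4·0.80) = 4.000 / 4.200 = 0.952.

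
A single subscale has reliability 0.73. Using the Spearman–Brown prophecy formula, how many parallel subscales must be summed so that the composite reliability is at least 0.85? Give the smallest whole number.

k ≥ ρ*(1−ρ₁)/(ρ₁(1−ρ*)) = 0.85·0.27 / (0.73·0.15) = 2.096.
Smallest integer k = 3.

3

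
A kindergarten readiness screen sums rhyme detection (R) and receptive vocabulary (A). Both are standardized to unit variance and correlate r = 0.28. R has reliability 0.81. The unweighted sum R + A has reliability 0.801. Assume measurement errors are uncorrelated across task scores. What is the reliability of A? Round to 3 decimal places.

Var(R+A) = 2 + 2·0.28 = 2.560.
True-score variance = ρ_R + ρ_A + 2·0.28, so 0.801 = (0.81 + ρ_A + 0.56) / 2.560.
ρ_A = 0.801·2.560 − 0.81 − 0.56 = 0.681.

0.681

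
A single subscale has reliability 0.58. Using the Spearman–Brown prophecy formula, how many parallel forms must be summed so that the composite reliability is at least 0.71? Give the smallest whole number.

k ≥ ρ*(1−ρ₁)/(ρ₁(1−ρ*)) = 0.71·0.42 / (0.58·0.29) = 1.773.
Smallest integer k = 2.

2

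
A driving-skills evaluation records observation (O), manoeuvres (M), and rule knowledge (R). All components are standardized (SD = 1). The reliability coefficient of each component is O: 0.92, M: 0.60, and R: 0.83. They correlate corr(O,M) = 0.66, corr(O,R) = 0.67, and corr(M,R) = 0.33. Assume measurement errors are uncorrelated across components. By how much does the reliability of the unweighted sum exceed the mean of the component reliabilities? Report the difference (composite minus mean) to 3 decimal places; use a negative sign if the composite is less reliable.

Var(sum) = 3 + 3.32 = 6.32; true-score variance = 2.35 + 3.32 = 5.67; composite reliability = 0.8972.
Mean component reliability = 0.7833.
Difference = 0.8972 − 0.7833 = 0.114.

0.114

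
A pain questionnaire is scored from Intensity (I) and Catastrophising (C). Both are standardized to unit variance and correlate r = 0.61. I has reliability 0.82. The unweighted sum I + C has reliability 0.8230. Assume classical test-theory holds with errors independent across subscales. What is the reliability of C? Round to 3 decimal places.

Var(I+C) = 2 + 2·0.61 = 3.220.
True-score variance = ρ_I + ρ_C + 2·0.61, so 0.8230 = (0.82 + ρ_C + 1.22) / 3.220.
ρ_C = 0.8230·3.220 − 0.82 − 1.22 = 0.610.

0.610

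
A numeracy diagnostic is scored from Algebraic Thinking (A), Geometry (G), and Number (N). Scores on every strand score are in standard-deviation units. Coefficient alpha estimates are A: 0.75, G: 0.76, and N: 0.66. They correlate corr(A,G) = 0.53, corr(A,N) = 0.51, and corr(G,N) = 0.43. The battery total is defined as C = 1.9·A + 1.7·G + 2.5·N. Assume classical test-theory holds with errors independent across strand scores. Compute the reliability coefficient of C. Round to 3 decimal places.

0.849

Var(C) = 1.9² + 1.7² + 2.5² + 2·[3.23·0.53 + 4.75·0.51 + 4.25·0.43] = 12.75 + 11.9238 = 24.6738.
With uncorrelated errors the cross-covariances are all true-score covariance, so they carry over unchanged; only the diagonal terms shrink to ρᵢσᵢ².
True-score variance = [1.9²·0.75 + 1.7²·0.76 + 2.5²·0.66] + 11.9238 = 9.0289 + 11.9238 = 20.9527.
Reliability = 20.9527 / 24.6738 = 0.849.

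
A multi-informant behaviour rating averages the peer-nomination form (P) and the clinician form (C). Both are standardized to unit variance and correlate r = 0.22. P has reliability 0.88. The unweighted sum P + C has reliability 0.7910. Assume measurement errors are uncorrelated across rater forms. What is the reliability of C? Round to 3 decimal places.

0.610

Var(P+C) = 2 + 2·0.22 = 2.440.
True-score variance = ρ_P + ρ_C + 2·0.22, so 0.7910 = (0.88 + ρ_C + 0.44) / 2.440.
ρ_C = 0.7910·2.440 − 0.88 − 0.44 = 0.610.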